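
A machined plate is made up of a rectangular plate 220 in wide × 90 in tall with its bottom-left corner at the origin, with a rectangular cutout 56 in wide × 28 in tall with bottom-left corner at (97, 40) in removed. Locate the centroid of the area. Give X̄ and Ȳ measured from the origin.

plate: A = 220 × 90 = 19800.00, centroid at (110.00, 45.00).
hole: A = −(56 × 28) = -1568.00, centroid at (125.00, 54.00).
ΣA = 18232.00 in², ΣAX̄ = 1982000.00 in³, ΣAȲ = 806328.00 in³.
X̄ = 1982000.00/18232.00 = 108.71 in; Ȳ = 806328.00/18232.00 = 44.23 in.

X̄ = 108.71 in, Ȳ = 44.23 in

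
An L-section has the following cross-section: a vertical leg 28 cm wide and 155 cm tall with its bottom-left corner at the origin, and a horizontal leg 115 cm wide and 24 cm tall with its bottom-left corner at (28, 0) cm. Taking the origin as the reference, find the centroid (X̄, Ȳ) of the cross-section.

X̄ = 41.79 cm, Ȳ = 52.04 cm

vertical leg: A = 28 × 155 = 4340.00, centroid at (14.00, 77.50).
horizontal leg: A = 115 × 24 = 2760.00, centroid at (85.50, 12.00).
ΣA = 7100.00 cm²
ΣAX̄ = (4340.00)(14.00) + (2760.00)(85.50) = 296740.00 cm³
ΣAȲ = (4340.00)(77.50) + (2760.00)(12.00) = 369470.00 cm³
X̄ = 296740.00 / 7100.00 = 41.79 cm
Ȳ = 369470.00 / 7100.00 = 52.04 cm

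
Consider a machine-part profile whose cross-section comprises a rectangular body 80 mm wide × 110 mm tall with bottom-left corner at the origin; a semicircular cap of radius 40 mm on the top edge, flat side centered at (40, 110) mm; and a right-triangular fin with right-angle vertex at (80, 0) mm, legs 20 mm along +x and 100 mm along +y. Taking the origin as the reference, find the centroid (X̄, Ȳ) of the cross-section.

X̄ = 43.79 mm, Ȳ = 67.93 mm

Part | A | x̄ᵢ | ȳᵢ | A·x̄ᵢ | A·ȳᵢ
rectangular body | 8800.00 | 40.00 | 55.00 | 352000.00 | 484000.00
semicircular top | 2513.27 | 40.00 | 126.98 | 100530.96 | 319126.82
triangular fin | 1000.00 | 86.67 | 33.33 | 86666.67 | 33333.33
Σ | 12313.27 |  |  | 539197.63 | 836460.15
X̄ = 539197.63 / 12313.27 = 43.79 mm
Ȳ = 836460.15 / 12313.27 = 67.93 mm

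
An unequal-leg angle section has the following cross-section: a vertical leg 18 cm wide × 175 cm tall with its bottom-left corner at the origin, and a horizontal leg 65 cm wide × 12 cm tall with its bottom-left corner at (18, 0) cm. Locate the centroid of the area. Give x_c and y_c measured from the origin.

vertical leg: A = 18 × 175 = 3150.00, centroid at (9.00, 87.50).
horizontal leg: A = 65 × 12 = 780.00, centroid at (50.50, 6.00).
ΣA = 3930.00 cm²
ΣAx_c = (3150.00)(9.00) + (780.00)(50.50) = 67740.00 cm³
ΣAy_c = (3150.00)(87.50) + (780.00)(6.00) = 280305.00 cm³
x_c = 67740.00 / 3930.00 = 17.24 cm
y_c = 280305.00 / 3930.00 = 71.32 cm

x_c = 17.24 cm, y_c = 71.32 cm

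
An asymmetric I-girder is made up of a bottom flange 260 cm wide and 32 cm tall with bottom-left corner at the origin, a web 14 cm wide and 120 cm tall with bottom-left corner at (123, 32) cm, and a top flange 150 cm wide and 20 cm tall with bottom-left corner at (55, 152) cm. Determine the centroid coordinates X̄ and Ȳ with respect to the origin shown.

bottom flange: A = 260 × 32 = 8320.00, centroid at (130.00, 16.00).
web: A = 14 × 120 = 1680.00, centroid at (130.00, 92.00).
top flange: A = 150 × 20 = 3000.00, centroid at (130.00, 162.00).
ΣA = 13000.00 cm², ΣAX̄ = 1690000.00 cm³, ΣAȲ = 773680.00 cm³.
X̄ = 1690000.00/13000.00 = 130.00 cm; Ȳ = 773680.00/13000.00 = 59.51 cm.

X̄ = 130.00 cm, Ȳ = 59.51 cm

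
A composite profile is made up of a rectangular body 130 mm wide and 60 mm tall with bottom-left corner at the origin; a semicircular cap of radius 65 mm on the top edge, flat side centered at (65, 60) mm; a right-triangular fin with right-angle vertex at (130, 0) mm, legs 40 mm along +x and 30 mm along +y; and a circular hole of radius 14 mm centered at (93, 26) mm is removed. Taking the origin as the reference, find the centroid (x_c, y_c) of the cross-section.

Part | A | x̄ᵢ | ȳᵢ | A·x̄ᵢ | A·ȳᵢ
rectangular body | 7800.00 | 65.00 | 30.00 | 507000.00 | 234000.00
semicircular top | 6636.61 | 65.00 | 87.59 | 431379.94 | 581280.20
triangular fin | 600.00 | 143.33 | 10.00 | 86000.00 | 6000.00
hole | -615.75 | 93.00 | 26.00 | -57264.95 | -16009.56
Σ | 14420.86 |  |  | 967114.99 | 805270.65
x_c = 967114.99 / 14420.86 = 67.06 mm
y_c = 805270.65 / 14420.86 = 55.84 mm

x_c = 67.06 mm, y_c = 55.84 mm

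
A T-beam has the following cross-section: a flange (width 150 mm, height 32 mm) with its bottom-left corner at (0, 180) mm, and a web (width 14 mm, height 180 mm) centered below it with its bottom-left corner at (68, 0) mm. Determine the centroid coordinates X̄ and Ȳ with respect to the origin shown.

X̄ = 75.00 mm, Ȳ = 159.51 mm

web: A = 14 × 180 = 2520.00, centroid at (75.00, 90.00).
flange: A = 150 × 32 = 4800.00, centroid at (75.00, 196.00).
ΣA = 7320.00 mm², ΣAX̄ = 549000.00 mm³, ΣAȲ = 1167600.00 mm³.
X̄ = 549000.00/7320.00 = 75.00 mm; Ȳ = 1167600.00/7320.00 = 159.51 mm.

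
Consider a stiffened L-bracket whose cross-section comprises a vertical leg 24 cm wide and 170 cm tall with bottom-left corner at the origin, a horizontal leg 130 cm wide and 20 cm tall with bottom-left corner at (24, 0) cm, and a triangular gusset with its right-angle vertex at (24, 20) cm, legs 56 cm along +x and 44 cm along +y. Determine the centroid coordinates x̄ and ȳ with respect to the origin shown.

vertical leg: A = 24 × 170 = 4080.00, centroid at (12.00, 85.00).
horizontal leg: A = 130 × 20 = 2600.00, centroid at (89.00, 10.00).
gusset: A = ½·56·44 = 1232.00, centroid at (42.67, 34.67).
ΣA = 7912.00 cm²
ΣAx̄ = (4080.00)(12.00) + (2600.00)(89.00) + (1232.00)(42.67) = 332925.33 cm³
ΣAȳ = (4080.00)(85.00) + (2600.00)(10.00) + (1232.00)(34.67) = 415509.33 cm³
x̄ = 332925.33 / 7912.00 = 42.08 cm
ȳ = 415509.33 / 7912.00 = 52.52 cm

x̄ = 42.08 cm, ȳ = 52.52 cm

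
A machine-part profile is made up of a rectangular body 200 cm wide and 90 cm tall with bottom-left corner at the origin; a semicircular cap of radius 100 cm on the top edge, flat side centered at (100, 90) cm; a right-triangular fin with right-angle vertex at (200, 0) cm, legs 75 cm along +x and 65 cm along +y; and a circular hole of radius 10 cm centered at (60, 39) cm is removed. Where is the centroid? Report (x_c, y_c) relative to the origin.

Part | A | x̄ᵢ | ȳᵢ | A·x̄ᵢ | A·ȳᵢ
rectangular body | 18000.00 | 100.00 | 45.00 | 1800000.00 | 810000.00
semicircular top | 15707.96 | 100.00 | 132.44 | 1570796.33 | 2080383.36
triangular fin | 2437.50 | 225.00 | 21.67 | 548437.50 | 52812.50
hole | -314.16 | 60.00 | 39.00 | -18849.56 | -12252.21
Σ | 35831.30 |  |  | 3900384.27 | 2930943.65
x_c = 3900384.27 / 35831.30 = 108.85 cm
y_c = 2930943.65 / 35831.30 = 81.80 cm

x_c = 108.85 cm, y_c = 81.80 cm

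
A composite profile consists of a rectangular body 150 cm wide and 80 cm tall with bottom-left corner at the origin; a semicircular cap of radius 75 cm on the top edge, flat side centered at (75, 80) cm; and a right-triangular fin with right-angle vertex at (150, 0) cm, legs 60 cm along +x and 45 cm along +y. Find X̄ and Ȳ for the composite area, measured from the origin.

X̄ = 80.78 cm, Ȳ = 67.09 cm

rectangular body: A = 150 × 80 = 12000.00, centroid at (75.00, 40.00).
semicircular top: A = ½π·75² = 8835.73, centroid at (75.00, 111.83).
triangular fin: A = ½·60·45 = 1350.00, centroid at (170.00, 15.00).
ΣA = 22185.73 cm²
ΣAX̄ = (12000.00)(75.00) + (8835.73)(75.00) + (1350.00)(170.00) = 1792179.70 cm³
ΣAȲ = (12000.00)(40.00) + (8835.73)(111.83) + (1350.00)(15.00) = 1488358.35 cm³
X̄ = 1792179.70 / 22185.73 = 80.78 cm
Ȳ = 1488358.35 / 22185.73 = 67.09 cm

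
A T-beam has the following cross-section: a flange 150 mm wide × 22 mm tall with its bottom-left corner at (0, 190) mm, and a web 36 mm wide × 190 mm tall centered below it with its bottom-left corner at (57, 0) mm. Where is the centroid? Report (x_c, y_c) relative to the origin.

x_c = 75.00 mm, y_c = 129.50 mm

web: A = 36 × 190 = 6840.00, centroid at (75.00, 95.00).
flange: A = 150 × 22 = 3300.00, centroid at (75.00, 201.00).
ΣA = 10140.00 mm²
ΣAx_c = (6840.00)(75.00) + (3300.00)(75.00) = 760500.00 mm³
ΣAy_c = (6840.00)(95.00) + (3300.00)(201.00) = 1313100.00 mm³
x_c = 760500.00 / 10140.00 = 75.00 mm
y_c = 1313100.00 / 10140.00 = 129.50 mm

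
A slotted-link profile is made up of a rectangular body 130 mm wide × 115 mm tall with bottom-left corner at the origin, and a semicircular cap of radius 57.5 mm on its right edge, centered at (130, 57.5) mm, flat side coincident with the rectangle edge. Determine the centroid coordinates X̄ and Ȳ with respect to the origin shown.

X̄ = 88.05 mm, Ȳ = 57.50 mm

Part | A | x̄ᵢ | ȳᵢ | A·x̄ᵢ | A·ȳᵢ
rectangular body | 14950.00 | 65.00 | 57.50 | 971750.00 | 859625.00
semicircular end | 5193.45 | 154.40 | 57.50 | 801887.48 | 298623.11
Σ | 20143.45 |  |  | 1773637.48 | 1158248.11
X̄ = 1773637.48 / 20143.45 = 88.05 mm
Ȳ = 1158248.11 / 20143.45 = 57.50 mm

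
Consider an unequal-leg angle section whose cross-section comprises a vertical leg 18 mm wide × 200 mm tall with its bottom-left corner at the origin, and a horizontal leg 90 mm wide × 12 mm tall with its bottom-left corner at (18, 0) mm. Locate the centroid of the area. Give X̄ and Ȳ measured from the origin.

X̄ = 21.46 mm, Ȳ = 78.31 mm

vertical leg: A = 18 × 200 = 3600.00, centroid at (9.00, 100.00).
horizontal leg: A = 90 × 12 = 1080.00, centroid at (63.00, 6.00).
ΣA = 4680.00 mm², ΣAX̄ = 100440.00 mm³, ΣAȲ = 366480.00 mm³.
X̄ = 100440.00/4680.00 = 21.46 mm; Ȳ = 366480.00/4680.00 = 78.31 mm.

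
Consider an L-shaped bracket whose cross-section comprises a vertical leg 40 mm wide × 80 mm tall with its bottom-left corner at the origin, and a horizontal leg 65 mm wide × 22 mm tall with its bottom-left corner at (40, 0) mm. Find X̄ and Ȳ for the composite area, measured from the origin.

X̄ = 36.21 mm, Ȳ = 31.04 mm

Part | A | x̄ᵢ | ȳᵢ | A·x̄ᵢ | A·ȳᵢ
vertical leg | 3200.00 | 20.00 | 40.00 | 64000.00 | 128000.00
horizontal leg | 1430.00 | 72.50 | 11.00 | 103675.00 | 15730.00
Σ | 4630.00 |  |  | 167675.00 | 143730.00
X̄ = 167675.00 / 4630.00 = 36.21 mm
Ȳ = 143730.00 / 4630.00 = 31.04 mm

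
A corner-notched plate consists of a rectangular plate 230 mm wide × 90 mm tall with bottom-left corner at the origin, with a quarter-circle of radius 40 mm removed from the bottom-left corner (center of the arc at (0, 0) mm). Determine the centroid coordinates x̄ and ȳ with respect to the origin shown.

x̄ = 121.34 mm, ȳ = 46.81 mm

Part | A | x̄ᵢ | ȳᵢ | A·x̄ᵢ | A·ȳᵢ
plate | 20700.00 | 115.00 | 45.00 | 2380500.00 | 931500.00
removed quarter-circle | -1256.64 | 16.98 | 16.98 | -21333.33 | -21333.33
Σ | 19443.36 |  |  | 2359166.67 | 910166.67
x̄ = 2359166.67 / 19443.36 = 121.34 mm
ȳ = 910166.67 / 19443.36 = 46.81 mm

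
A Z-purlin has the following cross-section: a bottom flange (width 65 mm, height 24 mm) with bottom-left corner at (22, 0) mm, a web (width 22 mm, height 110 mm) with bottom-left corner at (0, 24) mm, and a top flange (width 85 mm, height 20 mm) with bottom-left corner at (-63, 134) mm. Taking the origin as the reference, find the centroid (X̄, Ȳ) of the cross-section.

bottom flange: A = 65 × 24 = 1560.00, centroid at (54.50, 12.00).
web: A = 22 × 110 = 2420.00, centroid at (11.00, 79.00).
top flange: A = 85 × 20 = 1700.00, centroid at (-20.50, 144.00).
ΣA = 5680.00 mm², ΣAX̄ = 76790.00 mm³, ΣAȲ = 454700.00 mm³.
X̄ = 76790.00/5680.00 = 13.52 mm; Ȳ = 454700.00/5680.00 = 80.05 mm.

X̄ = 13.52 mm, Ȳ = 80.05 mm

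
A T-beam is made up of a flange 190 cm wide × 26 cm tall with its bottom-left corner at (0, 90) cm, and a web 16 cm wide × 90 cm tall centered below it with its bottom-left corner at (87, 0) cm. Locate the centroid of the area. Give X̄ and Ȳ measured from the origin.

Part | A | x̄ᵢ | ȳᵢ | A·x̄ᵢ | A·ȳᵢ
web | 1440.00 | 95.00 | 45.00 | 136800.00 | 64800.00
flange | 4940.00 | 95.00 | 103.00 | 469300.00 | 508820.00
Σ | 6380.00 |  |  | 606100.00 | 573620.00
X̄ = 606100.00 / 6380.00 = 95.00 cm
Ȳ = 573620.00 / 6380.00 = 89.91 cm

X̄ = 95.00 cm, Ȳ = 89.91 cm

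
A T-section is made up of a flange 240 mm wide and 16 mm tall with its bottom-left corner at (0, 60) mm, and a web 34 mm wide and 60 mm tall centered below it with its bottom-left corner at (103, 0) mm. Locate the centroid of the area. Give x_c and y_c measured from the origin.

web: A = 34 × 60 = 2040.00, centroid at (120.00, 30.00).
flange: A = 240 × 16 = 3840.00, centroid at (120.00, 68.00).
ΣA = 5880.00 mm², ΣAx_c = 705600.00 mm³, ΣAy_c = 322320.00 mm³.
x_c = 705600.00/5880.00 = 120.00 mm; y_c = 322320.00/5880.00 = 54.82 mm.

x_c = 120.00 mm, y_c = 54.82 mm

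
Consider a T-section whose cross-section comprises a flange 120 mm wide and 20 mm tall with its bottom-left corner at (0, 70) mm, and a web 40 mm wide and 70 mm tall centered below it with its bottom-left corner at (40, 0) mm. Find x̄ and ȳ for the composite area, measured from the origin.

x̄ = 60.00 mm, ȳ = 55.77 mm

Part | A | x̄ᵢ | ȳᵢ | A·x̄ᵢ | A·ȳᵢ
web | 2800.00 | 60.00 | 35.00 | 168000.00 | 98000.00
flange | 2400.00 | 60.00 | 80.00 | 144000.00 | 192000.00
Σ | 5200.00 |  |  | 312000.00 | 290000.00
x̄ = 312000.00 / 5200.00 = 60.00 mm
ȳ = 290000.00 / 5200.00 = 55.77 mm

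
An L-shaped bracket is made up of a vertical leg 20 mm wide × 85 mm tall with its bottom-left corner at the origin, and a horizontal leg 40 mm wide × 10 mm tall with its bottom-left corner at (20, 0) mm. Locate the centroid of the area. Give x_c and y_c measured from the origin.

x_c = 15.71 mm, y_c = 35.36 mm

vertical leg: A = 20 × 85 = 1700.00, centroid at (10.00, 42.50).
horizontal leg: A = 40 × 10 = 400.00, centroid at (40.00, 5.00).
ΣA = 2100.00 mm²
ΣAx_c = (1700.00)(10.00) + (400.00)(40.00) = 33000.00 mm³
ΣAy_c = (1700.00)(42.50) + (400.00)(5.00) = 74250.00 mm³
x_c = 33000.00 / 2100.00 = 15.71 mm
y_c = 74250.00 / 2100.00 = 35.36 mm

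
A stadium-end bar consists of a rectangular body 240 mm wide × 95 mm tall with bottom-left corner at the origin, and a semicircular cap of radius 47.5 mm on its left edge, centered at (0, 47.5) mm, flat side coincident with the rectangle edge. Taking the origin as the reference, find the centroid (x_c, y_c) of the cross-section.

rectangular body: A = 240 × 95 = 22800.00, centroid at (120.00, 47.50).
semicircular end: A = ½π·47.5² = 3544.11, centroid at (-20.16, 47.50).
ΣA = 26344.11 mm²
ΣAx_c = (22800.00)(120.00) + (3544.11)(-20.16) = 2664552.08 mm³
ΣAy_c = (22800.00)(47.50) + (3544.11)(47.50) = 1251345.19 mm³
x_c = 2664552.08 / 26344.11 = 101.14 mm
y_c = 1251345.19 / 26344.11 = 47.50 mm

x_c = 101.14 mm, y_c = 47.50 mm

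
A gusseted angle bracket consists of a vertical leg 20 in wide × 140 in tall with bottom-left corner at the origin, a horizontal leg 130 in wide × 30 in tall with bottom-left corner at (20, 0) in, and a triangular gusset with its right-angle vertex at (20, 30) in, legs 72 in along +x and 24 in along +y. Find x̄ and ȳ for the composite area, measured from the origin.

x̄ = 52.55 in, ȳ = 37.99 in

Part | A | x̄ᵢ | ȳᵢ | A·x̄ᵢ | A·ȳᵢ
vertical leg | 2800.00 | 10.00 | 70.00 | 28000.00 | 196000.00
horizontal leg | 3900.00 | 85.00 | 15.00 | 331500.00 | 58500.00
gusset | 864.00 | 44.00 | 38.00 | 38016.00 | 32832.00
Σ | 7564.00 |  |  | 397516.00 | 287332.00
x̄ = 397516.00 / 7564.00 = 52.55 in
ȳ = 287332.00 / 7564.00 = 37.99 in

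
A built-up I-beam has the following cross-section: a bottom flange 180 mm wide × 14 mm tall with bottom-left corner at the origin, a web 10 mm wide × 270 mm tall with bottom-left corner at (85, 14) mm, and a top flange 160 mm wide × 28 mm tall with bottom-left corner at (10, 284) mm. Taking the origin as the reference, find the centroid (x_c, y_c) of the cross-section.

bottom flange: A = 180 × 14 = 2520.00, centroid at (90.00, 7.00).
web: A = 10 × 270 = 2700.00, centroid at (90.00, 149.00).
top flange: A = 160 × 28 = 4480.00, centroid at (90.00, 298.00).
ΣA = 9700.00 mm²
ΣAx_c = (2520.00)(90.00) + (2700.00)(90.00) + (4480.00)(90.00) = 873000.00 mm³
ΣAy_c = (2520.00)(7.00) + (2700.00)(149.00) + (4480.00)(298.00) = 1754980.00 mm³
x_c = 873000.00 / 9700.00 = 90.00 mm
y_c = 1754980.00 / 9700.00 = 180.93 mm

x_c = 90.00 mm, y_c = 180.93 mm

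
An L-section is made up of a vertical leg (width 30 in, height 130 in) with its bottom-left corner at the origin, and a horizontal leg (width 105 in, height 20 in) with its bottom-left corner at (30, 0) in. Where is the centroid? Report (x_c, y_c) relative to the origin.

x_c = 38.62 in, y_c = 45.75 in

vertical leg: A = 30 × 130 = 3900.00, centroid at (15.00, 65.00).
horizontal leg: A = 105 × 20 = 2100.00, centroid at (82.50, 10.00).
ΣA = 6000.00 in²
ΣAx_c = (3900.00)(15.00) + (2100.00)(82.50) = 231750.00 in³
ΣAy_c = (3900.00)(65.00) + (2100.00)(10.00) = 274500.00 in³
x_c = 231750.00 / 6000.00 = 38.62 in
y_c = 274500.00 / 6000.00 = 45.75 in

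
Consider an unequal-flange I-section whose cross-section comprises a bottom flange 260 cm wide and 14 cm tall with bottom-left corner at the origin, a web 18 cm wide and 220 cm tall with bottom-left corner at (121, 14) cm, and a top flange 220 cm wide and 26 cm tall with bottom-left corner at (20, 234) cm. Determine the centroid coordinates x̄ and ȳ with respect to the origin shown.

Part | A | x̄ᵢ | ȳᵢ | A·x̄ᵢ | A·ȳᵢ
bottom flange | 3640.00 | 130.00 | 7.00 | 473200.00 | 25480.00
web | 3960.00 | 130.00 | 124.00 | 514800.00 | 491040.00
top flange | 5720.00 | 130.00 | 247.00 | 743600.00 | 1412840.00
Σ | 13320.00 |  |  | 1731600.00 | 1929360.00
x̄ = 1731600.00 / 13320.00 = 130.00 cm
ȳ = 1929360.00 / 13320.00 = 144.85 cm

x̄ = 130.00 cm, ȳ = 144.85 cm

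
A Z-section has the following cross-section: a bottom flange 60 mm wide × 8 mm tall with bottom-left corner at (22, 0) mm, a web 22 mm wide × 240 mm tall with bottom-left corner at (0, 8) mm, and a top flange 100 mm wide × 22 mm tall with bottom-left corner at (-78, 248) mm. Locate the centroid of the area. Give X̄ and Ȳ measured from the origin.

bottom flange: A = 60 × 8 = 480.00, centroid at (52.00, 4.00).
web: A = 22 × 240 = 5280.00, centroid at (11.00, 128.00).
top flange: A = 100 × 22 = 2200.00, centroid at (-28.00, 259.00).
ΣA = 7960.00 mm²
ΣAX̄ = (480.00)(52.00) + (5280.00)(11.00) + (2200.00)(-28.00) = 21440.00 mm³
ΣAȲ = (480.00)(4.00) + (5280.00)(128.00) + (2200.00)(259.00) = 1247560.00 mm³
X̄ = 21440.00 / 7960.00 = 2.69 mm
Ȳ = 1247560.00 / 7960.00 = 156.73 mm

X̄ = 2.69 mm, Ȳ = 156.73 mm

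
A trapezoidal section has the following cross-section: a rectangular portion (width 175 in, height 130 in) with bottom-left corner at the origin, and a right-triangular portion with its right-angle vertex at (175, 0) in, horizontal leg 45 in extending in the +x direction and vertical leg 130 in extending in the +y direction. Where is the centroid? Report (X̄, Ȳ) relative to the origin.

Part | A | x̄ᵢ | ȳᵢ | A·x̄ᵢ | A·ȳᵢ
rectangular portion | 22750.00 | 87.50 | 65.00 | 1990625.00 | 1478750.00
triangular portion | 2925.00 | 190.00 | 43.33 | 555750.00 | 126750.00
Σ | 25675.00 |  |  | 2546375.00 | 1605500.00
X̄ = 2546375.00 / 25675.00 = 99.18 in
Ȳ = 1605500.00 / 25675.00 = 62.53 in

X̄ = 99.18 in, Ȳ = 62.53 in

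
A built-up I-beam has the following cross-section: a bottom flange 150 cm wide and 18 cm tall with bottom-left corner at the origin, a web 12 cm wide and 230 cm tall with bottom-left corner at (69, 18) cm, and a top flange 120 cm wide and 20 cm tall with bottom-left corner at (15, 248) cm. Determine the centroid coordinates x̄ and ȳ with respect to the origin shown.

bottom flange: A = 150 × 18 = 2700.00, centroid at (75.00, 9.00).
web: A = 12 × 230 = 2760.00, centroid at (75.00, 133.00).
top flange: A = 120 × 20 = 2400.00, centroid at (75.00, 258.00).
ΣA = 7860.00 cm²
ΣAx̄ = (2700.00)(75.00) + (2760.00)(75.00) + (2400.00)(75.00) = 589500.00 cm³
ΣAȳ = (2700.00)(9.00) + (2760.00)(133.00) + (2400.00)(258.00) = 1010580.00 cm³
x̄ = 589500.00 / 7860.00 = 75.00 cm
ȳ = 1010580.00 / 7860.00 = 128.57 cm

x̄ = 75.00 cm, ȳ = 128.57 cm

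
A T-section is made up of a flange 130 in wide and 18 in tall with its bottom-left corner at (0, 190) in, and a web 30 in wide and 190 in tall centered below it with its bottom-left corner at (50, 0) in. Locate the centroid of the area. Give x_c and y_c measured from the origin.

web: A = 30 × 190 = 5700.00, centroid at (65.00, 95.00).
flange: A = 130 × 18 = 2340.00, centroid at (65.00, 199.00).
ΣA = 8040.00 in²
ΣAx_c = (5700.00)(65.00) + (2340.00)(65.00) = 522600.00 in³
ΣAy_c = (5700.00)(95.00) + (2340.00)(199.00) = 1007160.00 in³
x_c = 522600.00 / 8040.00 = 65.00 in
y_c = 1007160.00 / 8040.00 = 125.27 in

x_c = 65.00 in, y_c = 125.27 in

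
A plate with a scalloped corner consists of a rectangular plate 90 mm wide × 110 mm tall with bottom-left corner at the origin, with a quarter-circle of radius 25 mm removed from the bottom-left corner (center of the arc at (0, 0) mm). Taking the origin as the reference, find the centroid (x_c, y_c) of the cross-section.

x_c = 46.79 mm, y_c = 57.32 mm

Part | A | x̄ᵢ | ȳᵢ | A·x̄ᵢ | A·ȳᵢ
plate | 9900.00 | 45.00 | 55.00 | 445500.00 | 544500.00
removed quarter-circle | -490.87 | 10.61 | 10.61 | -5208.33 | -5208.33
Σ | 9409.13 |  |  | 440291.67 | 539291.67
x_c = 440291.67 / 9409.13 = 46.79 mm
y_c = 539291.67 / 9409.13 = 57.32 mm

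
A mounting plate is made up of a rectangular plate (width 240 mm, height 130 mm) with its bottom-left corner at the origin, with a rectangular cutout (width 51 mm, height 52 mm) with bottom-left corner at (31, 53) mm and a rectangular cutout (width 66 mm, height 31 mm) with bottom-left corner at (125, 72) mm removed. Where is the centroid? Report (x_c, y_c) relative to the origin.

Part | A | x̄ᵢ | ȳᵢ | A·x̄ᵢ | A·ȳᵢ
plate | 31200.00 | 120.00 | 65.00 | 3744000.00 | 2028000.00
hole 1 | -2652.00 | 56.50 | 79.00 | -149838.00 | -209508.00
hole 2 | -2046.00 | 158.00 | 87.50 | -323268.00 | -179025.00
Σ | 26502.00 |  |  | 3270894.00 | 1639467.00
x_c = 3270894.00 / 26502.00 = 123.42 mm
y_c = 1639467.00 / 26502.00 = 61.86 mm

x_c = 123.42 mm, y_c = 61.86 mm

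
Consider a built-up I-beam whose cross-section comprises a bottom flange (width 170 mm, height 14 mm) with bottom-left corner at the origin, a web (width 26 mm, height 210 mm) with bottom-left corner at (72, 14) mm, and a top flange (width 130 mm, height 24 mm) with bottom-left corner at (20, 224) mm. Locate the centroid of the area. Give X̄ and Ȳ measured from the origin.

X̄ = 85.00 mm, Ȳ = 127.99 mm

Part | A | x̄ᵢ | ȳᵢ | A·x̄ᵢ | A·ȳᵢ
bottom flange | 2380.00 | 85.00 | 7.00 | 202300.00 | 16660.00
web | 5460.00 | 85.00 | 119.00 | 464100.00 | 649740.00
top flange | 3120.00 | 85.00 | 236.00 | 265200.00 | 736320.00
Σ | 10960.00 |  |  | 931600.00 | 1402720.00
X̄ = 931600.00 / 10960.00 = 85.00 mm
Ȳ = 1402720.00 / 10960.00 = 127.99 mm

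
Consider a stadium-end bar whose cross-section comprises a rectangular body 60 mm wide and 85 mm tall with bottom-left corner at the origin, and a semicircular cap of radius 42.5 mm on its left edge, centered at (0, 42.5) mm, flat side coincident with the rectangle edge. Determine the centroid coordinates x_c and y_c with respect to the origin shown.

x_c = 12.83 mm, y_c = 42.50 mm

rectangular body: A = 60 × 85 = 5100.00, centroid at (30.00, 42.50).
semicircular end: A = ½π·42.5² = 2837.25, centroid at (-18.04, 42.50).
ΣA = 7937.25 mm², ΣAx_c = 101822.92 mm³, ΣAy_c = 337333.16 mm³.
x_c = 101822.92/7937.25 = 12.83 mm; y_c = 337333.16/7937.25 = 42.50 mm.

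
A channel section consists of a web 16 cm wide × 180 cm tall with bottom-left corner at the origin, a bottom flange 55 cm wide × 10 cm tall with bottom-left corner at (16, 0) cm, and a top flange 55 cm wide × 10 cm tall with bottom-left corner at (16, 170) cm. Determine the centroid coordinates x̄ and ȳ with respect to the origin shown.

web: A = 16 × 180 = 2880.00, centroid at (8.00, 90.00).
bottom flange: A = 55 × 10 = 550.00, centroid at (43.50, 5.00).
top flange: A = 55 × 10 = 550.00, centroid at (43.50, 175.00).
ΣA = 3980.00 cm², ΣAx̄ = 70890.00 cm³, ΣAȳ = 358200.00 cm³.
x̄ = 70890.00/3980.00 = 17.81 cm; ȳ = 358200.00/3980.00 = 90.00 cm.

x̄ = 17.81 cm, ȳ = 90.00 cm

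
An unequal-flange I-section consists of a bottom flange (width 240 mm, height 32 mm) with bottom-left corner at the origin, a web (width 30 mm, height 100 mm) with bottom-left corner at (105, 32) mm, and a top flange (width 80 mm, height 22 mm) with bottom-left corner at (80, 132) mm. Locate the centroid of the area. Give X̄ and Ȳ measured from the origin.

X̄ = 120.00 mm, Ȳ = 49.88 mm

bottom flange: A = 240 × 32 = 7680.00, centroid at (120.00, 16.00).
web: A = 30 × 100 = 3000.00, centroid at (120.00, 82.00).
top flange: A = 80 × 22 = 1760.00, centroid at (120.00, 143.00).
ΣA = 12440.00 mm²
ΣAX̄ = (7680.00)(120.00) + (3000.00)(120.00) + (1760.00)(120.00) = 1492800.00 mm³
ΣAȲ = (7680.00)(16.00) + (3000.00)(82.00) + (1760.00)(143.00) = 620560.00 mm³
X̄ = 1492800.00 / 12440.00 = 120.00 mm
Ȳ = 620560.00 / 12440.00 = 49.88 mm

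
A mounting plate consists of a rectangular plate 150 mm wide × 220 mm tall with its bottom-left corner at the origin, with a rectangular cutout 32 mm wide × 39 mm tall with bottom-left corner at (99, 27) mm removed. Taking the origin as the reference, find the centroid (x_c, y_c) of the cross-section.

x_c = 73.43 mm, y_c = 112.50 mm

plate: A = 150 × 220 = 33000.00, centroid at (75.00, 110.00).
hole: A = −(32 × 39) = -1248.00, centroid at (115.00, 46.50).
ΣA = 31752.00 mm², ΣAx_c = 2331480.00 mm³, ΣAy_c = 3571968.00 mm³.
x_c = 2331480.00/31752.00 = 73.43 mm; y_c = 3571968.00/31752.00 = 112.50 mm.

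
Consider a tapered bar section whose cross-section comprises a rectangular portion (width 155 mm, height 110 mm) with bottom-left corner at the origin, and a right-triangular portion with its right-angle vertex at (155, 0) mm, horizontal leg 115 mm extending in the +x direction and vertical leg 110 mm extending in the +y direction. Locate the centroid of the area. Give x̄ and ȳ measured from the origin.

rectangular portion: A = 155 × 110 = 17050.00, centroid at (77.50, 55.00).
triangular portion: A = ½·115·110 = 6325.00, centroid at (193.33, 36.67).
ΣA = 23375.00 mm², ΣAx̄ = 2544208.33 mm³, ΣAȳ = 1169666.67 mm³.
x̄ = 2544208.33/23375.00 = 108.84 mm; ȳ = 1169666.67/23375.00 = 50.04 mm.

x̄ = 108.84 mm, ȳ = 50.04 mm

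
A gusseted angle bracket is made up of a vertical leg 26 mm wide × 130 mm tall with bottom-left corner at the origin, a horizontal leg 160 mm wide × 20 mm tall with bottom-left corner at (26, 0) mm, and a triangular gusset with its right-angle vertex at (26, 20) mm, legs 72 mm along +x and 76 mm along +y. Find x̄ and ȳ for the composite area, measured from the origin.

x̄ = 55.81 mm, ȳ = 40.33 mm

vertical leg: A = 26 × 130 = 3380.00, centroid at (13.00, 65.00).
horizontal leg: A = 160 × 20 = 3200.00, centroid at (106.00, 10.00).
gusset: A = ½·72·76 = 2736.00, centroid at (50.00, 45.33).
ΣA = 9316.00 mm²
ΣAx̄ = (3380.00)(13.00) + (3200.00)(106.00) + (2736.00)(50.00) = 519940.00 mm³
ΣAȳ = (3380.00)(65.00) + (3200.00)(10.00) + (2736.00)(45.33) = 375732.00 mm³
x̄ = 519940.00 / 9316.00 = 55.81 mm
ȳ = 375732.00 / 9316.00 = 40.33 mm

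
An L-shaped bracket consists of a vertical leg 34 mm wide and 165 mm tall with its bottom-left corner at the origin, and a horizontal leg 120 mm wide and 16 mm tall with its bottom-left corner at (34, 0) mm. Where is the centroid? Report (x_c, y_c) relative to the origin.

x_c = 36.63 mm, y_c = 63.50 mm

vertical leg: A = 34 × 165 = 5610.00, centroid at (17.00, 82.50).
horizontal leg: A = 120 × 16 = 1920.00, centroid at (94.00, 8.00).
ΣA = 7530.00 mm², ΣAx_c = 275850.00 mm³, ΣAy_c = 478185.00 mm³.
x_c = 275850.00/7530.00 = 36.63 mm; y_c = 478185.00/7530.00 = 63.50 mm.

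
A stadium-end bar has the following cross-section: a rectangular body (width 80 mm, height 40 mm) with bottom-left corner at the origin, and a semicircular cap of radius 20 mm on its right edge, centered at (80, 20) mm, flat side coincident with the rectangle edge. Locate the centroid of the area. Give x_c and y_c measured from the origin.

Part | A | x̄ᵢ | ȳᵢ | A·x̄ᵢ | A·ȳᵢ
rectangular body | 3200.00 | 40.00 | 20.00 | 128000.00 | 64000.00
semicircular end | 628.32 | 88.49 | 20.00 | 55598.82 | 12566.37
Σ | 3828.32 |  |  | 183598.82 | 76566.37
x_c = 183598.82 / 3828.32 = 47.96 mm
y_c = 76566.37 / 3828.32 = 20.00 mm

x_c = 47.96 mm, y_c = 20.00 mm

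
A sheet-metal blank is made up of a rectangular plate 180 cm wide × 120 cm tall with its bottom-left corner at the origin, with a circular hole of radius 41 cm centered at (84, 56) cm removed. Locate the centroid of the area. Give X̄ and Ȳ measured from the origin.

plate: A = 180 × 120 = 21600.00, centroid at (90.00, 60.00).
hole: A = −π·41² = -5281.02, centroid at (84.00, 56.00).
ΣA = 16318.98 cm²
ΣAX̄ = (21600.00)(90.00) + (-5281.02)(84.00) = 1500394.55 cm³
ΣAȲ = (21600.00)(60.00) + (-5281.02)(56.00) = 1000263.03 cm³
X̄ = 1500394.55 / 16318.98 = 91.94 cm
Ȳ = 1000263.03 / 16318.98 = 61.29 cm

X̄ = 91.94 cm, Ȳ = 61.29 cm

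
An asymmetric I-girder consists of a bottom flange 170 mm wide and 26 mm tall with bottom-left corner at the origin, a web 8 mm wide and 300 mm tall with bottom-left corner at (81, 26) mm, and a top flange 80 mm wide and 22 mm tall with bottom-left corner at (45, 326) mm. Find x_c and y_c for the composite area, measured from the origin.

x_c = 85.00 mm, y_c = 125.06 mm

bottom flange: A = 170 × 26 = 4420.00, centroid at (85.00, 13.00).
web: A = 8 × 300 = 2400.00, centroid at (85.00, 176.00).
top flange: A = 80 × 22 = 1760.00, centroid at (85.00, 337.00).
ΣA = 8580.00 mm², ΣAx_c = 729300.00 mm³, ΣAy_c = 1072980.00 mm³.
x_c = 729300.00/8580.00 = 85.00 mm; y_c = 1072980.00/8580.00 = 125.06 mm.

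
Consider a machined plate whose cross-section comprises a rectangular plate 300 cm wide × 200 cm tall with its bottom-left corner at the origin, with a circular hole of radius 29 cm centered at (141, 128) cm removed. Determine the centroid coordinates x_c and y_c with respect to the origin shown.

x_c = 150.41 cm, y_c = 98.71 cm

Part | A | x̄ᵢ | ȳᵢ | A·x̄ᵢ | A·ȳᵢ
plate | 60000.00 | 150.00 | 100.00 | 9000000.00 | 6000000.00
hole | -2642.08 | 141.00 | 128.00 | -372533.20 | -338186.17
Σ | 57357.92 |  |  | 8627466.80 | 5661813.83
x_c = 8627466.80 / 57357.92 = 150.41 cm
y_c = 5661813.83 / 57357.92 = 98.71 cm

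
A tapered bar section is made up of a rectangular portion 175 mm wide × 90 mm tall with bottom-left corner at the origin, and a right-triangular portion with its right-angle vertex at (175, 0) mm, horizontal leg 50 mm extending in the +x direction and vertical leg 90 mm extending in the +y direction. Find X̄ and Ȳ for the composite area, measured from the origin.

Part | A | x̄ᵢ | ȳᵢ | A·x̄ᵢ | A·ȳᵢ
rectangular portion | 15750.00 | 87.50 | 45.00 | 1378125.00 | 708750.00
triangular portion | 2250.00 | 191.67 | 30.00 | 431250.00 | 67500.00
Σ | 18000.00 |  |  | 1809375.00 | 776250.00
X̄ = 1809375.00 / 18000.00 = 100.52 mm
Ȳ = 776250.00 / 18000.00 = 43.12 mm

X̄ = 100.52 mm, Ȳ = 43.12 mm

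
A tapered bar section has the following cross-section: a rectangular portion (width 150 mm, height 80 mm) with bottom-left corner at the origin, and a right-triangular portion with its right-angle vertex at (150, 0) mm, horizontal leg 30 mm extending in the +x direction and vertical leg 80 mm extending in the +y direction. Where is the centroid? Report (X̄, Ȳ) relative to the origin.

rectangular portion: A = 150 × 80 = 12000.00, centroid at (75.00, 40.00).
triangular portion: A = ½·30·80 = 1200.00, centroid at (160.00, 26.67).
ΣA = 13200.00 mm²
ΣAX̄ = (12000.00)(75.00) + (1200.00)(160.00) = 1092000.00 mm³
ΣAȲ = (12000.00)(40.00) + (1200.00)(26.67) = 512000.00 mm³
X̄ = 1092000.00 / 13200.00 = 82.73 mm
Ȳ = 512000.00 / 13200.00 = 38.79 mm

X̄ = 82.73 mm, Ȳ = 38.79 mm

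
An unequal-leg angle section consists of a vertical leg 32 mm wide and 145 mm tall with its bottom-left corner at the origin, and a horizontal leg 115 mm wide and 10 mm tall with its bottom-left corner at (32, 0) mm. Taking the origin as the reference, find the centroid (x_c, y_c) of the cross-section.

x_c = 30.60 mm, y_c = 59.09 mm

vertical leg: A = 32 × 145 = 4640.00, centroid at (16.00, 72.50).
horizontal leg: A = 115 × 10 = 1150.00, centroid at (89.50, 5.00).
ΣA = 5790.00 mm²
ΣAx_c = (4640.00)(16.00) + (1150.00)(89.50) = 177165.00 mm³
ΣAy_c = (4640.00)(72.50) + (1150.00)(5.00) = 342150.00 mm³
x_c = 177165.00 / 5790.00 = 30.60 mm
y_c = 342150.00 / 5790.00 = 59.09 mm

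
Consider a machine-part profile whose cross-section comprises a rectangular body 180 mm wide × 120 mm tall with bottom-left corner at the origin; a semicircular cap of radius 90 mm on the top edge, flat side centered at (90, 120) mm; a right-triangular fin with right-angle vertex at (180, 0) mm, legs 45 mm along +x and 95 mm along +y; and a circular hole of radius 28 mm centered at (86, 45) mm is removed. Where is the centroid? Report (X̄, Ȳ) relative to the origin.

rectangular body: A = 180 × 120 = 21600.00, centroid at (90.00, 60.00).
semicircular top: A = ½π·90² = 12723.45, centroid at (90.00, 158.20).
triangular fin: A = ½·45·95 = 2137.50, centroid at (195.00, 31.67).
hole: A = −π·28² = -2463.01, centroid at (86.00, 45.00).
ΣA = 33997.94 mm²
ΣAX̄ = (21600.00)(90.00) + (12723.45)(90.00) + (2137.50)(195.00) + (-2463.01)(86.00) = 3294104.28 mm³
ΣAȲ = (21600.00)(60.00) + (12723.45)(158.20) + (2137.50)(31.67) + (-2463.01)(45.00) = 3265666.14 mm³
X̄ = 3294104.28 / 33997.94 = 96.89 mm
Ȳ = 3265666.14 / 33997.94 = 96.05 mm

X̄ = 96.89 mm, Ȳ = 96.05 mm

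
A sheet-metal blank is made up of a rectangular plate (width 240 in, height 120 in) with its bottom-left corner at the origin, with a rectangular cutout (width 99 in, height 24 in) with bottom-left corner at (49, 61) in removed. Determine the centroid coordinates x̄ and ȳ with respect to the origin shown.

x̄ = 121.93 in, ȳ = 58.83 in

plate: A = 240 × 120 = 28800.00, centroid at (120.00, 60.00).
hole: A = −(99 × 24) = -2376.00, centroid at (98.50, 73.00).
ΣA = 26424.00 in², ΣAx̄ = 3221964.00 in³, ΣAȳ = 1554552.00 in³.
x̄ = 3221964.00/26424.00 = 121.93 in; ȳ = 1554552.00/26424.00 = 58.83 in.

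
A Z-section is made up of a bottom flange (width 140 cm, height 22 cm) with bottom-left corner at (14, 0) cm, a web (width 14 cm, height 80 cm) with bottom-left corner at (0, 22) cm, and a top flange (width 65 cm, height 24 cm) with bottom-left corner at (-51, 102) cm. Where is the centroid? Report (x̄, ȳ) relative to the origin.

x̄ = 41.27 cm, ȳ = 48.81 cm

bottom flange: A = 140 × 22 = 3080.00, centroid at (84.00, 11.00).
web: A = 14 × 80 = 1120.00, centroid at (7.00, 62.00).
top flange: A = 65 × 24 = 1560.00, centroid at (-18.50, 114.00).
ΣA = 5760.00 cm²
ΣAx̄ = (3080.00)(84.00) + (1120.00)(7.00) + (1560.00)(-18.50) = 237700.00 cm³
ΣAȳ = (3080.00)(11.00) + (1120.00)(62.00) + (1560.00)(114.00) = 281160.00 cm³
x̄ = 237700.00 / 5760.00 = 41.27 cm
ȳ = 281160.00 / 5760.00 = 48.81 cm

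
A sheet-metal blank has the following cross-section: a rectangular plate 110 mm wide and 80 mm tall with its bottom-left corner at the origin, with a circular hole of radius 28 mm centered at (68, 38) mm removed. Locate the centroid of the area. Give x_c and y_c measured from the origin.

x_c = 49.95 mm, y_c = 40.78 mm

Part | A | x̄ᵢ | ȳᵢ | A·x̄ᵢ | A·ȳᵢ
plate | 8800.00 | 55.00 | 40.00 | 484000.00 | 352000.00
hole | -2463.01 | 68.00 | 38.00 | -167484.59 | -93594.33
Σ | 6336.99 |  |  | 316515.41 | 258405.67
x_c = 316515.41 / 6336.99 = 49.95 mm
y_c = 258405.67 / 6336.99 = 40.78 mm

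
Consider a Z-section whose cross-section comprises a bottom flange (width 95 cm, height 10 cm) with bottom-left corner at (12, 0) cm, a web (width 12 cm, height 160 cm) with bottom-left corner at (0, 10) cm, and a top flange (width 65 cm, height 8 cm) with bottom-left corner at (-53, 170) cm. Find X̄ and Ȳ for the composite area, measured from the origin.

X̄ = 16.93 cm, Ȳ = 79.06 cm

bottom flange: A = 95 × 10 = 950.00, centroid at (59.50, 5.00).
web: A = 12 × 160 = 1920.00, centroid at (6.00, 90.00).
top flange: A = 65 × 8 = 520.00, centroid at (-20.50, 174.00).
ΣA = 3390.00 cm², ΣAX̄ = 57385.00 cm³, ΣAȲ = 268030.00 cm³.
X̄ = 57385.00/3390.00 = 16.93 cm; Ȳ = 268030.00/3390.00 = 79.06 cm.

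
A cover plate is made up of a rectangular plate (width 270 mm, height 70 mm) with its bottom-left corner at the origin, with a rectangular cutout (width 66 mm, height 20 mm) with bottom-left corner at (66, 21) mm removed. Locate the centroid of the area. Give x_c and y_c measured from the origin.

x_c = 137.70 mm, y_c = 35.30 mm

plate: A = 270 × 70 = 18900.00, centroid at (135.00, 35.00).
hole: A = −(66 × 20) = -1320.00, centroid at (99.00, 31.00).
ΣA = 17580.00 mm²
ΣAx_c = (18900.00)(135.00) + (-1320.00)(99.00) = 2420820.00 mm³
ΣAy_c = (18900.00)(35.00) + (-1320.00)(31.00) = 620580.00 mm³
x_c = 2420820.00 / 17580.00 = 137.70 mm
y_c = 620580.00 / 17580.00 = 35.30 mm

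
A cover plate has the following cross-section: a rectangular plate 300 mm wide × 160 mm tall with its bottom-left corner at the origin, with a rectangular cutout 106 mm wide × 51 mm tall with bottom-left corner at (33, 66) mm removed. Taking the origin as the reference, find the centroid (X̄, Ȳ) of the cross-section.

Part | A | x̄ᵢ | ȳᵢ | A·x̄ᵢ | A·ȳᵢ
plate | 48000.00 | 150.00 | 80.00 | 7200000.00 | 3840000.00
hole | -5406.00 | 86.00 | 91.50 | -464916.00 | -494649.00
Σ | 42594.00 |  |  | 6735084.00 | 3345351.00
X̄ = 6735084.00 / 42594.00 = 158.12 mm
Ȳ = 3345351.00 / 42594.00 = 78.54 mm

X̄ = 158.12 mm, Ȳ = 78.54 mm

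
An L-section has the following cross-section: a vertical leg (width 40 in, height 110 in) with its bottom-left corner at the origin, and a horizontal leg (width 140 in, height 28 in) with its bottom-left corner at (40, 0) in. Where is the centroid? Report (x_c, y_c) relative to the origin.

x_c = 62.40 in, y_c = 35.68 in

Part | A | x̄ᵢ | ȳᵢ | A·x̄ᵢ | A·ȳᵢ
vertical leg | 4400.00 | 20.00 | 55.00 | 88000.00 | 242000.00
horizontal leg | 3920.00 | 110.00 | 14.00 | 431200.00 | 54880.00
Σ | 8320.00 |  |  | 519200.00 | 296880.00
x_c = 519200.00 / 8320.00 = 62.40 in
y_c = 296880.00 / 8320.00 = 35.68 in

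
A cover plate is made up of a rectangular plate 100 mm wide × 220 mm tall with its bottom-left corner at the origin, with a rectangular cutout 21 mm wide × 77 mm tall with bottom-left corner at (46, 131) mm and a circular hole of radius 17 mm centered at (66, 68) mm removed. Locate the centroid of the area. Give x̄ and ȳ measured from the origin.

x̄ = 48.71 mm, ȳ = 107.02 mm

plate: A = 100 × 220 = 22000.00, centroid at (50.00, 110.00).
hole 1: A = −(21 × 77) = -1617.00, centroid at (56.50, 169.50).
hole 2: A = −π·17² = -907.92, centroid at (66.00, 68.00).
ΣA = 19475.08 mm², ΣAx̄ = 948716.76 mm³, ΣAȳ = 2084179.92 mm³.
x̄ = 948716.76/19475.08 = 48.71 mm; ȳ = 2084179.92/19475.08 = 107.02 mm.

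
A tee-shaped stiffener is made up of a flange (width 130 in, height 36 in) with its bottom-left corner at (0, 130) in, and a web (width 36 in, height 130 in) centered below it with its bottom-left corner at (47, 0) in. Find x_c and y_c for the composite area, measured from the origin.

x_c = 65.00 in, y_c = 106.50 in

web: A = 36 × 130 = 4680.00, centroid at (65.00, 65.00).
flange: A = 130 × 36 = 4680.00, centroid at (65.00, 148.00).
ΣA = 9360.00 in², ΣAx_c = 608400.00 in³, ΣAy_c = 996840.00 in³.
x_c = 608400.00/9360.00 = 65.00 in; y_c = 996840.00/9360.00 = 106.50 in.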